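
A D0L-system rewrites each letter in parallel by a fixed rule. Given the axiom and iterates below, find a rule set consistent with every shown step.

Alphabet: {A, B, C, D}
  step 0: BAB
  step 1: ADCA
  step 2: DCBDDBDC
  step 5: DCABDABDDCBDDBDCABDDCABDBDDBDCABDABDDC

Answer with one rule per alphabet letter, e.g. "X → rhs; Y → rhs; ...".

  step 1 ⇒ step 2: ADCA ⇒ DC·BD·DB·DC
    A ↦ DC
    C ↦ DB
    D ↦ BD
  step 0 ⇒ step 1: BAB ⇒ A·DC·A
    B ↦ A

A->DC, B->A, C->DB, D->BD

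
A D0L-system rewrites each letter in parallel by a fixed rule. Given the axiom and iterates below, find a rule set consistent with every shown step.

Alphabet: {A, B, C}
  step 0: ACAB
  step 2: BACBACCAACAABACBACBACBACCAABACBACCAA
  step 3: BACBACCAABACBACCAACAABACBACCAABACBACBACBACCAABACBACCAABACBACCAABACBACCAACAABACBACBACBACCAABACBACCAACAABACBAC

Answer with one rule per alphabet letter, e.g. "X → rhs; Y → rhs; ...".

  step 2 ⇒ step 3: BACBACCAACAABACBACBACBACCAABACBACCAA ⇒ BAC·BAC·CAA·BAC·BAC·CAA·CAA·BAC·BAC·CAA·BAC·BAC·BAC·BAC·CAA·BAC·BAC·CAA·BAC·BAC·CAA·BAC·BAC·CAA·CAA·BAC·BAC·BAC·BAC·CAA·BAC·BAC·CAA·CAA·BAC·BAC
    A ↦ BAC
    B ↦ BAC
    C ↦ CAA

A->BAC, B->BAC, C->CAA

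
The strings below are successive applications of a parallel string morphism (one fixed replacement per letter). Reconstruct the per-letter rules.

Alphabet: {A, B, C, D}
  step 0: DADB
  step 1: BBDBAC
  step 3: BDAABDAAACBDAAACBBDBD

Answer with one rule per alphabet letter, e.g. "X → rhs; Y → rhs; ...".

  step 0 ⇒ step 1: DADB ⇒ B·BD·B·AC
    A ↦ BD
    B ↦ AC
    D ↦ B
    C ↦ AA  (constrained at step 1)

A->BD, B->AC, C->AA, D->B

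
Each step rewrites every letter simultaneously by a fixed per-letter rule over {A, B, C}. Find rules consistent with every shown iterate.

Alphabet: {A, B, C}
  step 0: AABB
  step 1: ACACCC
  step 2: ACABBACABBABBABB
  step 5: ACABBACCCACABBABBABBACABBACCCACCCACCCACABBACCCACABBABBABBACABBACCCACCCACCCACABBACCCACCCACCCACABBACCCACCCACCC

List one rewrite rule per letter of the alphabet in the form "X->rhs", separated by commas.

  step 1 ⇒ step 2: ACACCC ⇒ AC·ABB·AC·ABB·ABB·ABB
    A ↦ AC
    C ↦ ABB
  step 0 ⇒ step 1: AABB ⇒ AC·AC·C·C
    B ↦ C

A->AC, B->C, C->ABB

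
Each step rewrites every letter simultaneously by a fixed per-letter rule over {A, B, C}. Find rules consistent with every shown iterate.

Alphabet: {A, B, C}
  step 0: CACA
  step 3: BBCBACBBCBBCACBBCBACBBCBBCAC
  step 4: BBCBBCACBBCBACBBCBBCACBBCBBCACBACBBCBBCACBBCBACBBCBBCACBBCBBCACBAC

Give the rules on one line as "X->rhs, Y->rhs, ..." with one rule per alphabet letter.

  step 3 ⇒ step 4: BBCBACBBCBBCACBBCBACBBCBBCAC ⇒ BBC·BBC·AC·BBC·B·AC·BBC·BBC·AC·BBC·BBC·AC·B·AC·BBC·BBC·AC·BBC·B·AC·BBC·BBC·AC·BBC·BBC·AC·B·AC
    A ↦ B
    B ↦ BBC
    C ↦ AC

A->B, B->BBC, C->AC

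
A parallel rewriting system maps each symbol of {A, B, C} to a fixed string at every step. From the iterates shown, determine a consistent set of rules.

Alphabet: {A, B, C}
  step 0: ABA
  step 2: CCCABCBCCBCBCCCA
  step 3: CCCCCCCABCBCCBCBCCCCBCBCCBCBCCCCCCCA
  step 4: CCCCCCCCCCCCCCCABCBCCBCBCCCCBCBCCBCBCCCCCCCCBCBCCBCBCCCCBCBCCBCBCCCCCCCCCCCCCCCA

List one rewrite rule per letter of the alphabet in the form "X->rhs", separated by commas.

  step 3 ⇒ step 4: CCCCCCCABCBCCBCBCCCCBCBCCBCBCCCCCCCA ⇒ CC·CC·CC·CC·CC·CC·CC·CA·BCB·CC·BCB·CC·CC·BCB·CC·BCB·CC·CC·CC·CC·BCB·CC·BCB·CC·CC·BCB·CC·BCB·CC·CC·CC·CC·CC·CC·CC·CA
    A ↦ CA
    B ↦ BCB
    C ↦ CC

A->CA, B->BCB, C->CC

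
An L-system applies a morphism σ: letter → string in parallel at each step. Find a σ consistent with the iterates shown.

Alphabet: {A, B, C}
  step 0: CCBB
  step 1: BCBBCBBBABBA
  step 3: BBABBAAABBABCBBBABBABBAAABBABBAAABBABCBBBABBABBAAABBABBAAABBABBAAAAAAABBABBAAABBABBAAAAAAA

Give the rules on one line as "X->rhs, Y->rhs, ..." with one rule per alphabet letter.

  step 0 ⇒ step 1: CCBB ⇒ BCB·BCB·BBA·BBA
    B ↦ BBA
    C ↦ BCB
    A ↦ AA  (constrained at step 1)

A->AA, B->BBA, C->BCB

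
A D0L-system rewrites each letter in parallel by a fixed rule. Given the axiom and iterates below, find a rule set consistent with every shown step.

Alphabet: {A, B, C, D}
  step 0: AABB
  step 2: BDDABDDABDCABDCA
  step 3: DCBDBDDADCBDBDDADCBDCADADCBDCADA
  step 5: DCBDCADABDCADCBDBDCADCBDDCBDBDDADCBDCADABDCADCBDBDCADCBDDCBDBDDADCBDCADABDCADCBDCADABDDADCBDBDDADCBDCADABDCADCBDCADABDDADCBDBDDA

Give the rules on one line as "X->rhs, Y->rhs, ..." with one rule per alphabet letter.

A->DA, B->DC, C->CA, D->BD

  step 2 ⇒ step 3: BDDABDDABDCABDCA ⇒ DC·BD·BD·DA·DC·BD·BD·DA·DC·BD·CA·DA·DC·BD·CA·DA
    A ↦ DA
    B ↦ DC
    C ↦ CA
    D ↦ BD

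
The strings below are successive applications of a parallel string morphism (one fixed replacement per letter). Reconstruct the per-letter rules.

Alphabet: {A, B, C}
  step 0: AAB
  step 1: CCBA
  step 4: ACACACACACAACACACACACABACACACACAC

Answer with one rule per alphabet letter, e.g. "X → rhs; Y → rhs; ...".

A->C, B->BA, C->ACA

  step 0 ⇒ step 1: AAB ⇒ C·C·BA
    A ↦ C
    B ↦ BA
    C ↦ ACA  (constrained at step 1)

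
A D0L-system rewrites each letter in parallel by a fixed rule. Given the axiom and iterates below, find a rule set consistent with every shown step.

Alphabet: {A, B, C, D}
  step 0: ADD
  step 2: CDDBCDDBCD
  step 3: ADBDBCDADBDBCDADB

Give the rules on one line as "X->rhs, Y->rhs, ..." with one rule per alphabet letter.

  step 2 ⇒ step 3: CDDBCDDBCD ⇒ A·DB·DB·CD·A·DB·DB·CD·A·DB
    B ↦ CD
    C ↦ A
    D ↦ DB
    A ↦ B  (constrained at step 0)

A->B, B->CD, C->A, D->DB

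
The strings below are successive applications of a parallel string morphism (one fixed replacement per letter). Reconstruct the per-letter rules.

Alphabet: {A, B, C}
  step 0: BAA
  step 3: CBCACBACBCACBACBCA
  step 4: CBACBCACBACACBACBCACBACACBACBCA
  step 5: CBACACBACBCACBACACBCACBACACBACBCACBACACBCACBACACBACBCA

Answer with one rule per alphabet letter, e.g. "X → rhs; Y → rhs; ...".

A->CA, B->A, C->CB

  step 4 ⇒ step 5: CBACBCACBACACBACBCACBACACBACBCA ⇒ CB·A·CA·CB·A·CB·CA·CB·A·CA·CB·CA·CB·A·CA·CB·A·CB·CA·CB·A·CA·CB·CA·CB·A·CA·CB·A·CB·CA
    A ↦ CA
    B ↦ A
    C ↦ CB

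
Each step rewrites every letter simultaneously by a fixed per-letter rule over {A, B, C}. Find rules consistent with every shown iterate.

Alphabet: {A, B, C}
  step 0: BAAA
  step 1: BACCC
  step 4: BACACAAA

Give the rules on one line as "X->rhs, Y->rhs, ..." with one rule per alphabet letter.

  step 0 ⇒ step 1: BAAA ⇒ BA·C·C·C
    A ↦ C
    B ↦ BA
    C ↦ A  (constrained at step 1)

A->C, B->BA, C->A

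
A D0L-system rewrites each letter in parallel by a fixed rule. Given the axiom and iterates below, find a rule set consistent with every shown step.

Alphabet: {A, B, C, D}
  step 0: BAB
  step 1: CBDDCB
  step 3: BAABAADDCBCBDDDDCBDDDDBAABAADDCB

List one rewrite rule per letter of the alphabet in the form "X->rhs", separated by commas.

  step 0 ⇒ step 1: BAB ⇒ CB·DD·CB
    A ↦ DD
    B ↦ CB
    C ↦ DD  (constrained at step 1)
    D ↦ BAA  (constrained at step 1)

A->DD, B->CB, C->DD, D->BAA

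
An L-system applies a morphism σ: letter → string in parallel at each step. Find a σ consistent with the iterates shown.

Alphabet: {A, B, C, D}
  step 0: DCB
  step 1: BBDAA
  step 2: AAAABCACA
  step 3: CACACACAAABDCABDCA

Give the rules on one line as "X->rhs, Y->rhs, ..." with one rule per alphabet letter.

  step 2 ⇒ step 3: AAAABCACA ⇒ CA·CA·CA·CA·AA·BD·CA·BD·CA
    A ↦ CA
    B ↦ AA
    C ↦ BD
  step 0 ⇒ step 1: DCB ⇒ B·BD·AA
    D ↦ B

A->CA, B->AA, C->BD, D->B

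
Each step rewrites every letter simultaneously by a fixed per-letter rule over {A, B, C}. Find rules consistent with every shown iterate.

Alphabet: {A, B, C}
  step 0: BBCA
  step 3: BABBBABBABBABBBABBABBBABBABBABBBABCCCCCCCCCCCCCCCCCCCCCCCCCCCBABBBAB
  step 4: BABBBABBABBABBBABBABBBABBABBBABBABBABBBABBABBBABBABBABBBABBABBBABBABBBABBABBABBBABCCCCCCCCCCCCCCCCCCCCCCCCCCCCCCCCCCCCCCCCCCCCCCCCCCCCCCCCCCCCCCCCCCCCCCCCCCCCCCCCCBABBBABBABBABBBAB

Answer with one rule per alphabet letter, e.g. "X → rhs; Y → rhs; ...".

A->B, B->BAB, C->CCC

  step 3 ⇒ step 4: BABBBABBABBABBBABBABBBABBABBABBBABCCCCCCCCCCCCCCCCCCCCCCCCCCCBABBBAB ⇒ BAB·B·BAB·BAB·BAB·B·BAB·BAB·B·BAB·BAB·B·BAB·BAB·BAB·B·BAB·BAB·B·BAB·BAB·BAB·B·BAB·BAB·B·BAB·BAB·B·BAB·BAB·BAB·B·BAB·CCC·CCC·CCC·CCC·CCC·CCC·CCC·CCC·CCC·CCC·CCC·CCC·CCC·CCC·CCC·CCC·CCC·CCC·CCC·CCC·CCC·CCC·CCC·CCC·CCC·CCC·CCC·BAB·B·BAB·BAB·BAB·B·BAB
    A ↦ B
    B ↦ BAB
    C ↦ CCC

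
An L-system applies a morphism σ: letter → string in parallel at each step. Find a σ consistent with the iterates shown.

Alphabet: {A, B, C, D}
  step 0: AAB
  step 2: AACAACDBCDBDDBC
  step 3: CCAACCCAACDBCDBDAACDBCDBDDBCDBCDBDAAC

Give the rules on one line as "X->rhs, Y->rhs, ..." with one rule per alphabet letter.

A->C, B->DBD, C->AAC, D->DBC

  step 2 ⇒ step 3: AACAACDBCDBDDBC ⇒ C·C·AAC·C·C·AAC·DBC·DBD·AAC·DBC·DBD·DBC·DBC·DBD·AAC
    A ↦ C
    B ↦ DBD
    C ↦ AAC
    D ↦ DBC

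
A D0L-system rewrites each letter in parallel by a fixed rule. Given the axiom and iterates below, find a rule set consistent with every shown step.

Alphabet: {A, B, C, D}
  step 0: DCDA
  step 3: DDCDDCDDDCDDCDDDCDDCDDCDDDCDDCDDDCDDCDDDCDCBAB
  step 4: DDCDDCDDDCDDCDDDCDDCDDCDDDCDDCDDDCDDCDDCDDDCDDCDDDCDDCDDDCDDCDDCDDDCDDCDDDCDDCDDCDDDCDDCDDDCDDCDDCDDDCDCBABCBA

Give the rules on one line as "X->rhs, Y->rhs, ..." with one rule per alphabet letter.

  step 3 ⇒ step 4: DDCDDCDDDCDDCDDDCDDCDDCDDDCDDCDDDCDDCDDDCDCBAB ⇒ DDC·DDC·D·DDC·DDC·D·DDC·DDC·DDC·D·DDC·DDC·D·DDC·DDC·DDC·D·DDC·DDC·D·DDC·DDC·D·DDC·DDC·DDC·D·DDC·DDC·D·DDC·DDC·DDC·D·DDC·DDC·D·DDC·DDC·DDC·D·DDC·D·CBA·B·CBA
    A ↦ B
    B ↦ CBA
    C ↦ D
    D ↦ DDC

A->B, B->CBA, C->D, D->DDC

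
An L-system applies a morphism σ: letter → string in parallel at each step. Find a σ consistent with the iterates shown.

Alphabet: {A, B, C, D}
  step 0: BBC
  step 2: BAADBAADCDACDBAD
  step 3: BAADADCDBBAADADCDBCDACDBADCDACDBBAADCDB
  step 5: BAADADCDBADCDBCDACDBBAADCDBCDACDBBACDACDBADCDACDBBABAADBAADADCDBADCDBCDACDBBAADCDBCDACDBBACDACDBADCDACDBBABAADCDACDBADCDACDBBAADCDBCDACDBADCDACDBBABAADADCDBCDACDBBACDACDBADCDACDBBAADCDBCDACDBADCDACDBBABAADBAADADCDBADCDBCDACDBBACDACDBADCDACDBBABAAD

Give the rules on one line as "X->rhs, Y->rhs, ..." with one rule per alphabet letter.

A->AD, B->BA, C->CDA, D->CDB

  step 2 ⇒ step 3: BAADBAADCDACDBAD ⇒ BA·AD·AD·CDB·BA·AD·AD·CDB·CDA·CDB·AD·CDA·CDB·BA·AD·CDB
    A ↦ AD
    B ↦ BA
    C ↦ CDA
    D ↦ CDB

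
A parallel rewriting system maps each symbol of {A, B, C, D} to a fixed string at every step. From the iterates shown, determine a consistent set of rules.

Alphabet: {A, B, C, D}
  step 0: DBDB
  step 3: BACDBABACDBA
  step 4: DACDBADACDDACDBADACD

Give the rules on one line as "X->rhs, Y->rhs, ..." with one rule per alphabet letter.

A->CD, B->DA, C->B, D->A

  step 3 ⇒ step 4: BACDBABACDBA ⇒ DA·CD·B·A·DA·CD·DA·CD·B·A·DA·CD
    A ↦ CD
    B ↦ DA
    C ↦ B
    D ↦ A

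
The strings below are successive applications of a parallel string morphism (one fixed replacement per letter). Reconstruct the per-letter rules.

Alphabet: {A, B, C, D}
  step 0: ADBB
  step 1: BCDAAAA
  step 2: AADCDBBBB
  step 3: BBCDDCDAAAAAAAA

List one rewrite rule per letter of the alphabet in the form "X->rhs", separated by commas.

A->B, B->AA, C->D, D->CD

  step 2 ⇒ step 3: AADCDBBBB ⇒ B·B·CD·D·CD·AA·AA·AA·AA
    A ↦ B
    B ↦ AA
    C ↦ D
    D ↦ CD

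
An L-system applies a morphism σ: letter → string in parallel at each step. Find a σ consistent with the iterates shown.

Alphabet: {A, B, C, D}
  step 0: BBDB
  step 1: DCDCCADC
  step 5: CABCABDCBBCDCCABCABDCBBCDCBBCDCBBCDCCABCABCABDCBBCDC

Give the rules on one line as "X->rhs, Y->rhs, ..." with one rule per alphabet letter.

A->BC, B->DC, C->B, D->CA

  step 0 ⇒ step 1: BBDB ⇒ DC·DC·CA·DC
    B ↦ DC
    D ↦ CA
    A ↦ BC  (constrained at step 1)
    C ↦ B  (constrained at step 1)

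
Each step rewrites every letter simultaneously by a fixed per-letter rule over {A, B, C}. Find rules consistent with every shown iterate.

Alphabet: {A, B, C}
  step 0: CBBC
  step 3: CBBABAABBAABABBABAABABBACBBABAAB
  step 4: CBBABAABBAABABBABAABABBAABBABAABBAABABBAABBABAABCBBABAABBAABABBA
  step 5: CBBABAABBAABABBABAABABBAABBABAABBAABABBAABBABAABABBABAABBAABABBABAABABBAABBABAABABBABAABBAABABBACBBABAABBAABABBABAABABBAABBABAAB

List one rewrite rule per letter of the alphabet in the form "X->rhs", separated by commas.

  step 4 ⇒ step 5: CBBABAABBAABABBABAABABBAABBABAABBAABABBAABBABAABCBBABAABBAABABBA ⇒ CB·BA·BA·AB·BA·AB·AB·BA·BA·AB·AB·BA·AB·BA·BA·AB·BA·AB·AB·BA·AB·BA·BA·AB·AB·BA·BA·AB·BA·AB·AB·BA·BA·AB·AB·BA·AB·BA·BA·AB·AB·BA·BA·AB·BA·AB·AB·BA·CB·BA·BA·AB·BA·AB·AB·BA·BA·AB·AB·BA·AB·BA·BA·AB
    A ↦ AB
    B ↦ BA
    C ↦ CB

A->AB, B->BA, C->CB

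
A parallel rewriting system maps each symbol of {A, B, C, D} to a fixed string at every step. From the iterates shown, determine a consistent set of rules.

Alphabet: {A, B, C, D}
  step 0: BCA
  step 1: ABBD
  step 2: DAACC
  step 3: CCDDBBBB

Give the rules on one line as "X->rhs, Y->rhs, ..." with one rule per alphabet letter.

A->D, B->A, C->BB, D->CC

  step 2 ⇒ step 3: DAACC ⇒ CC·D·D·BB·BB
    A ↦ D
    C ↦ BB
    D ↦ CC
  step 0 ⇒ step 1: BCA ⇒ A·BB·D
    B ↦ A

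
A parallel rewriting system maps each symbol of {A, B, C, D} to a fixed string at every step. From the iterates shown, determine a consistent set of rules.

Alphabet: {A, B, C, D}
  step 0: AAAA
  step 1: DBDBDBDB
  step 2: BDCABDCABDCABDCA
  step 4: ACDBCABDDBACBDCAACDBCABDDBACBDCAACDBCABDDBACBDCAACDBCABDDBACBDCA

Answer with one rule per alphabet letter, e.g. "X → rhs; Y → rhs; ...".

  step 1 ⇒ step 2: DBDBDBDB ⇒ BD·CA·BD·CA·BD·CA·BD·CA
    B ↦ CA
    D ↦ BD
  step 0 ⇒ step 1: AAAA ⇒ DB·DB·DB·DB
    A ↦ DB
    C ↦ AC  (constrained at step 2)

A->DB, B->CA, C->AC, D->BD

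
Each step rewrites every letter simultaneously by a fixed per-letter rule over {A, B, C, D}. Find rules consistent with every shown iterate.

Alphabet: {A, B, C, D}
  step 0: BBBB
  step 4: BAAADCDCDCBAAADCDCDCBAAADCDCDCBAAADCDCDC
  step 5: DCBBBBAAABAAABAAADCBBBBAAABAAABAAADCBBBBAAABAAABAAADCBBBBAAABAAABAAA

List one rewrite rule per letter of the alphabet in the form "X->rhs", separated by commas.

A->B, B->DC, C->AA, D->BA

  step 4 ⇒ step 5: BAAADCDCDCBAAADCDCDCBAAADCDCDCBAAADCDCDC ⇒ DC·B·B·B·BA·AA·BA·AA·BA·AA·DC·B·B·B·BA·AA·BA·AA·BA·AA·DC·B·B·B·BA·AA·BA·AA·BA·AA·DC·B·B·B·BA·AA·BA·AA·BA·AA
    A ↦ B
    B ↦ DC
    C ↦ AA
    D ↦ BA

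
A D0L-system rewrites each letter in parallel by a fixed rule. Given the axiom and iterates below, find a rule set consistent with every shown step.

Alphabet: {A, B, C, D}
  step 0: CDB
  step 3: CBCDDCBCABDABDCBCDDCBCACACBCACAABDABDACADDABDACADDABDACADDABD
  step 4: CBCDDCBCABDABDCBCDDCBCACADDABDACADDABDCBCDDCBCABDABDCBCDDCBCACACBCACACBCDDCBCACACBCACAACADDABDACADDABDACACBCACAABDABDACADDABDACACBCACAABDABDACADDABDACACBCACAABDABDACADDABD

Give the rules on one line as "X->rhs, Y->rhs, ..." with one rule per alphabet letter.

A->ACA, B->DD, C->CBC, D->ABD

  step 3 ⇒ step 4: CBCDDCBCABDABDCBCDDCBCACACBCACAABDABDACADDABDACADDABDACADDABD ⇒ CBC·DD·CBC·ABD·ABD·CBC·DD·CBC·ACA·DD·ABD·ACA·DD·ABD·CBC·DD·CBC·ABD·ABD·CBC·DD·CBC·ACA·CBC·ACA·CBC·DD·CBC·ACA·CBC·ACA·ACA·DD·ABD·ACA·DD·ABD·ACA·CBC·ACA·ABD·ABD·ACA·DD·ABD·ACA·CBC·ACA·ABD·ABD·ACA·DD·ABD·ACA·CBC·ACA·ABD·ABD·ACA·DD·ABD
    A ↦ ACA
    B ↦ DD
    C ↦ CBC
    D ↦ ABD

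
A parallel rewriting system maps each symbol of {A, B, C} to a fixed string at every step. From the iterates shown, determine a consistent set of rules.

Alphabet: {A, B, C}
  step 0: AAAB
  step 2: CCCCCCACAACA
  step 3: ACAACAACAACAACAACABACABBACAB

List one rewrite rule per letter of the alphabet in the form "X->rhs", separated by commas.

A->B, B->CC, C->ACA

  step 2 ⇒ step 3: CCCCCCACAACA ⇒ ACA·ACA·ACA·ACA·ACA·ACA·B·ACA·B·B·ACA·B
    A ↦ B
    C ↦ ACA
    B ↦ CC  (constrained at step 0)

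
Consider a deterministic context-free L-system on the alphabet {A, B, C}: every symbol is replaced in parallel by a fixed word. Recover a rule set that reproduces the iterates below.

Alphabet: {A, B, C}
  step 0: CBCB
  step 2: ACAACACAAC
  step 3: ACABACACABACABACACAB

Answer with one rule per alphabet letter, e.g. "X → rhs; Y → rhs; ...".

  step 2 ⇒ step 3: ACAACACAAC ⇒ AC·AB·AC·AC·AB·AC·AB·AC·AC·AB
    A ↦ AC
    C ↦ AB
    B ↦ A  (constrained at step 0)

A->AC, B->A, C->AB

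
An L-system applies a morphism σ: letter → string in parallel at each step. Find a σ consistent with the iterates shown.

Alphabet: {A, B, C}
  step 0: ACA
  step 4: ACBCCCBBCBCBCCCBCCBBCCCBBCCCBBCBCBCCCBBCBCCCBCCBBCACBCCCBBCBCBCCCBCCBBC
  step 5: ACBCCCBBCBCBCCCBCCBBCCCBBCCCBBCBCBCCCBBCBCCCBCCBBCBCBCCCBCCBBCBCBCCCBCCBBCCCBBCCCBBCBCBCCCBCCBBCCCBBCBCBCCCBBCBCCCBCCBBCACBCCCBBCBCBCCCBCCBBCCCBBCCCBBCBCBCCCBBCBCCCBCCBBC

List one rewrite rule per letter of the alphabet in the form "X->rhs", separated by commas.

A->AC, B->CCB, C->BC

  step 4 ⇒ step 5: ACBCCCBBCBCBCCCBCCBBCCCBBCCCBBCBCBCCCBBCBCCCBCCBBCACBCCCBBCBCBCCCBCCBBC ⇒ AC·BC·CCB·BC·BC·BC·CCB·CCB·BC·CCB·BC·CCB·BC·BC·BC·CCB·BC·BC·CCB·CCB·BC·BC·BC·CCB·CCB·BC·BC·BC·CCB·CCB·BC·CCB·BC·CCB·BC·BC·BC·CCB·CCB·BC·CCB·BC·BC·BC·CCB·BC·BC·CCB·CCB·BC·AC·BC·CCB·BC·BC·BC·CCB·CCB·BC·CCB·BC·CCB·BC·BC·BC·CCB·BC·BC·CCB·CCB·BC
    A ↦ AC
    B ↦ CCB
    C ↦ BC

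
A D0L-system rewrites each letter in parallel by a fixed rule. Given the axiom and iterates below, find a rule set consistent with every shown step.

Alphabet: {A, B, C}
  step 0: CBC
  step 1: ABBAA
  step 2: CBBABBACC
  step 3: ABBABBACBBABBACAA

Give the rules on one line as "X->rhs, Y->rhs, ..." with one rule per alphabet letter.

  step 2 ⇒ step 3: CBBABBACC ⇒ A·BBA·BBA·C·BBA·BBA·C·A·A
    A ↦ C
    B ↦ BBA
    C ↦ A

A->C, B->BBA, C->A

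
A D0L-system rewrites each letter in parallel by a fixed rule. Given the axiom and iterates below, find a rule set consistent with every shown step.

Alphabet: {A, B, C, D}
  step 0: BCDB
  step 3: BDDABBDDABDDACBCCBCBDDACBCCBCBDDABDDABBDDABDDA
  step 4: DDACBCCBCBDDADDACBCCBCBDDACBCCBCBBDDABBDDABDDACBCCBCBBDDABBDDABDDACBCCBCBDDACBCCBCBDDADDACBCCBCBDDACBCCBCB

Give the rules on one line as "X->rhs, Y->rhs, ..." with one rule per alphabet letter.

  step 3 ⇒ step 4: BDDABBDDABDDACBCCBCBDDACBCCBCBDDABDDABBDDABDDA ⇒ DDA·CBC·CBC·B·DDA·DDA·CBC·CBC·B·DDA·CBC·CBC·B·B·DDA·B·B·DDA·B·DDA·CBC·CBC·B·B·DDA·B·B·DDA·B·DDA·CBC·CBC·B·DDA·CBC·CBC·B·DDA·DDA·CBC·CBC·B·DDA·CBC·CBC·B
    A ↦ B
    B ↦ DDA
    C ↦ B
    D ↦ CBC

A->B, B->DDA, C->B, D->CBC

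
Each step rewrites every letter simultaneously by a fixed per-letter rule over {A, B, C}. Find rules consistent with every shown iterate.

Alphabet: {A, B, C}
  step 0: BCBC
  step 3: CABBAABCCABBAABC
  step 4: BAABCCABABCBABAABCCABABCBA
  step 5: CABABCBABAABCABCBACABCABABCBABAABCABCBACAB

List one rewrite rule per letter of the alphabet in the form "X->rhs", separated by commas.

  step 4 ⇒ step 5: BAABCCABABCBABAABCCABABCBA ⇒ C·AB·AB·C·BA·BA·AB·C·AB·C·BA·C·AB·C·AB·AB·C·BA·BA·AB·C·AB·C·BA·C·AB
    A ↦ AB
    B ↦ C
    C ↦ BA

A->AB, B->C, C->BA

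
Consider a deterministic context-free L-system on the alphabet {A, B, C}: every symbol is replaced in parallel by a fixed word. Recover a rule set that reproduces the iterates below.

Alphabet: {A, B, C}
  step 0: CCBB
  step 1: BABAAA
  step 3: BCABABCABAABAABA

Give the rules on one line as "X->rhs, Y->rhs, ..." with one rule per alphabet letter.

  step 0 ⇒ step 1: CCBB ⇒ BA·BA·A·A
    B ↦ A
    C ↦ BA
    A ↦ BC  (constrained at step 1)

A->BC, B->A, C->BA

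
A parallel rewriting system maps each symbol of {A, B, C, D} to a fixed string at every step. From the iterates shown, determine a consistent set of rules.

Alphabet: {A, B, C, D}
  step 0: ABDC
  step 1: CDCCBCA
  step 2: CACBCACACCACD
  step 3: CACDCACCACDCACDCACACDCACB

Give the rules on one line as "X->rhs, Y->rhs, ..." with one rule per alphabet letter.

A->CD, B->C, C->CA, D->CB

  step 2 ⇒ step 3: CACBCACACCACD ⇒ CA·CD·CA·C·CA·CD·CA·CD·CA·CA·CD·CA·CB
    A ↦ CD
    B ↦ C
    C ↦ CA
    D ↦ CB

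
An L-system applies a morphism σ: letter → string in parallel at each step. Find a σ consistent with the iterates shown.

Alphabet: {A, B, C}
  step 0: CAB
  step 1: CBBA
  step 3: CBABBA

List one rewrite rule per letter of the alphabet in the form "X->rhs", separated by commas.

  step 0 ⇒ step 1: CAB ⇒ CB·B·A
    A ↦ B
    B ↦ A
    C ↦ CB

A->B, B->A, C->CB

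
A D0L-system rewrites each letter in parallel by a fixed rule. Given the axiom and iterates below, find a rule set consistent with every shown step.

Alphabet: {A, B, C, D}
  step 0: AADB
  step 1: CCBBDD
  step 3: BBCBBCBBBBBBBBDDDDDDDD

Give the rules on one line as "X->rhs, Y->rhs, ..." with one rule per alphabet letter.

  step 0 ⇒ step 1: AADB ⇒ C·C·BB·DD
    A ↦ C
    B ↦ DD
    D ↦ BB
    C ↦ DA  (constrained at step 1)

A->C, B->DD, C->DA, D->BB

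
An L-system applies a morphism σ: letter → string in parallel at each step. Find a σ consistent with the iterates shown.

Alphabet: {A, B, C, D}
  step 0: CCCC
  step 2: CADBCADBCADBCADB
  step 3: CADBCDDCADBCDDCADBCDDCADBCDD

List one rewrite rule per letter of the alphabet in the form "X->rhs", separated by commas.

  step 2 ⇒ step 3: CADBCADBCADBCADB ⇒ CA·DB·C·DD·CA·DB·C·DD·CA·DB·C·DD·CA·DB·C·DD
    A ↦ DB
    B ↦ DD
    C ↦ CA
    D ↦ C

A->DB, B->DD, C->CA, D->C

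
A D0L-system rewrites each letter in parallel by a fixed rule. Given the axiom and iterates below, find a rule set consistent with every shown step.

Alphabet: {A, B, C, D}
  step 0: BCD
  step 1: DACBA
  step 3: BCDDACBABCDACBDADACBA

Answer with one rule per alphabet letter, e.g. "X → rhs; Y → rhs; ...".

  step 0 ⇒ step 1: BCD ⇒ D·ACB·A
    B ↦ D
    C ↦ ACB
    D ↦ A
    A ↦ BCD  (constrained at step 1)

A->BCD, B->D, C->ACB, D->A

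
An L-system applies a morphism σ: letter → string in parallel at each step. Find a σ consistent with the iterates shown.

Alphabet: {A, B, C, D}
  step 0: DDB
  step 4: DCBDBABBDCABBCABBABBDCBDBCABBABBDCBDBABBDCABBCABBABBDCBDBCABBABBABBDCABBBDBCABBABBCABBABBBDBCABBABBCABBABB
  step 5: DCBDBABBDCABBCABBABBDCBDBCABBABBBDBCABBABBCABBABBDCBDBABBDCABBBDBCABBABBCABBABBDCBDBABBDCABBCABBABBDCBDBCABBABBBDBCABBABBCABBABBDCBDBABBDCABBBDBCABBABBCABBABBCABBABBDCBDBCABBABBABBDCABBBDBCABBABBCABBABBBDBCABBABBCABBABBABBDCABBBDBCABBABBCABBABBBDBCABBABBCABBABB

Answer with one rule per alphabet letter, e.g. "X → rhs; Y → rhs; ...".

  step 4 ⇒ step 5: DCBDBABBDCABBCABBABBDCBDBCABBABBDCBDBABBDCABBCABBABBDCBDBCABBABBABBDCABBBDBCABBABBCABBABBBDBCABBABBCABBABB ⇒ DC·BDB·ABB·DC·ABB·C·ABB·ABB·DC·BDB·C·ABB·ABB·BDB·C·ABB·ABB·C·ABB·ABB·DC·BDB·ABB·DC·ABB·BDB·C·ABB·ABB·C·ABB·ABB·DC·BDB·ABB·DC·ABB·C·ABB·ABB·DC·BDB·C·ABB·ABB·BDB·C·ABB·ABB·C·ABB·ABB·DC·BDB·ABB·DC·ABB·BDB·C·ABB·ABB·C·ABB·ABB·C·ABB·ABB·DC·BDB·C·ABB·ABB·ABB·DC·ABB·BDB·C·ABB·ABB·C·ABB·ABB·BDB·C·ABB·ABB·C·ABB·ABB·ABB·DC·ABB·BDB·C·ABB·ABB·C·ABB·ABB·BDB·C·ABB·ABB·C·ABB·ABB
    A ↦ C
    B ↦ ABB
    C ↦ BDB
    D ↦ DC

A->C, B->ABB, C->BDB, D->DC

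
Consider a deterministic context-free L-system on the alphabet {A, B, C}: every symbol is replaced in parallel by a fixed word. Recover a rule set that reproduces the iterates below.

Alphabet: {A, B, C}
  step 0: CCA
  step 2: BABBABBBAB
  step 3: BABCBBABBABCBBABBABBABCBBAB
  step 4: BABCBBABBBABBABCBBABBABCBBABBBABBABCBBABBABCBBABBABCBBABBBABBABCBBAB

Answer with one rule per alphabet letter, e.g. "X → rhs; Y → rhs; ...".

  step 3 ⇒ step 4: BABCBBABBABCBBABBABBABCBBAB ⇒ BAB·CB·BAB·B·BAB·BAB·CB·BAB·BAB·CB·BAB·B·BAB·BAB·CB·BAB·BAB·CB·BAB·BAB·CB·BAB·B·BAB·BAB·CB·BAB
    A ↦ CB
    B ↦ BAB
    C ↦ B

A->CB, B->BAB, C->B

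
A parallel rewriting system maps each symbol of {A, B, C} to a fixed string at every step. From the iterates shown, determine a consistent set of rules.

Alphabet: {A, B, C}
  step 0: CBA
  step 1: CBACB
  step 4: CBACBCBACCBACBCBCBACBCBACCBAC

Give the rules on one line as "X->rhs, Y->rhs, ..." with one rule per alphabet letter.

  step 0 ⇒ step 1: CBA ⇒ CB·AC·B
    A ↦ B
    B ↦ AC
    C ↦ CB

A->B, B->AC, C->CB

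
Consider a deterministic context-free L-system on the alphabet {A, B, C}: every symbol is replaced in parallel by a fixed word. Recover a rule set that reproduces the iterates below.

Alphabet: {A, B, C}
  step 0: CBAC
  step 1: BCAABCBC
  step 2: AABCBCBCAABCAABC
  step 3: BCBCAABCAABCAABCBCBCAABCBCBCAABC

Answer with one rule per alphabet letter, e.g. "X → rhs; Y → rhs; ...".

A->BC, B->AA, C->BC

  step 2 ⇒ step 3: AABCBCBCAABCAABC ⇒ BC·BC·AA·BC·AA·BC·AA·BC·BC·BC·AA·BC·BC·BC·AA·BC
    A ↦ BC
    B ↦ AA
    C ↦ BC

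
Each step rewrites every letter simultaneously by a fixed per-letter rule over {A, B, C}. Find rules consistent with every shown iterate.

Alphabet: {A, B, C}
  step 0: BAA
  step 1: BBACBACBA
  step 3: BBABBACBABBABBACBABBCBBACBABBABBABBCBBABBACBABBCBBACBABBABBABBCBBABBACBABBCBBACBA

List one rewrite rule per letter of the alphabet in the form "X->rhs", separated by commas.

A->CBA, B->BBA, C->BBC

  step 0 ⇒ step 1: BAA ⇒ BBA·CBA·CBA
    A ↦ CBA
    B ↦ BBA
    C ↦ BBC  (constrained at step 1)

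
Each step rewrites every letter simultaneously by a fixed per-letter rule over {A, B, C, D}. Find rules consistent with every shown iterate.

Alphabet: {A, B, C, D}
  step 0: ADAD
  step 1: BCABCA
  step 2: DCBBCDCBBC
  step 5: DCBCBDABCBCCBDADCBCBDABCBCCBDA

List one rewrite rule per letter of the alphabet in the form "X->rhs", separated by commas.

A->BC, B->D, C->CB, D->A

  step 1 ⇒ step 2: BCABCA ⇒ D·CB·BC·D·CB·BC
    A ↦ BC
    B ↦ D
    C ↦ CB
  step 0 ⇒ step 1: ADAD ⇒ BC·A·BC·A
    D ↦ A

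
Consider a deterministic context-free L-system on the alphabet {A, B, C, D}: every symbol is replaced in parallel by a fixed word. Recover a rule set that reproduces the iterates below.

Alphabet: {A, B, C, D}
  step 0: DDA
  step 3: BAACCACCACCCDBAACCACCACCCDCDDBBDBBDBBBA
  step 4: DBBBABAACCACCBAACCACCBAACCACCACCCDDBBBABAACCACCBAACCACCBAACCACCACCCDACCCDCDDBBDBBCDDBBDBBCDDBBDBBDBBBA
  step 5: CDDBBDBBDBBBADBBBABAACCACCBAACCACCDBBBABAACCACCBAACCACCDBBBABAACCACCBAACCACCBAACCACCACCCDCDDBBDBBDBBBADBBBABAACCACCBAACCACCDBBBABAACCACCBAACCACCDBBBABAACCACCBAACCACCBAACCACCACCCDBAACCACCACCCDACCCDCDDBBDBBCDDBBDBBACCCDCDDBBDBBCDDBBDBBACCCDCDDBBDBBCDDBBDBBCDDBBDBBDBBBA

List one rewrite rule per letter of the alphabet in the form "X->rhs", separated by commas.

  step 4 ⇒ step 5: DBBBABAACCACCBAACCACCBAACCACCACCCDDBBBABAACCACCBAACCACCBAACCACCACCCDACCCDCDDBBDBBCDDBBDBBCDDBBDBBDBBBA ⇒ CD·DBB·DBB·DBB·BA·DBB·BA·BA·ACC·ACC·BA·ACC·ACC·DBB·BA·BA·ACC·ACC·BA·ACC·ACC·DBB·BA·BA·ACC·ACC·BA·ACC·ACC·BA·ACC·ACC·ACC·CD·CD·DBB·DBB·DBB·BA·DBB·BA·BA·ACC·ACC·BA·ACC·ACC·DBB·BA·BA·ACC·ACC·BA·ACC·ACC·DBB·BA·BA·ACC·ACC·BA·ACC·ACC·BA·ACC·ACC·ACC·CD·BA·ACC·ACC·ACC·CD·ACC·CD·CD·DBB·DBB·CD·DBB·DBB·ACC·CD·CD·DBB·DBB·CD·DBB·DBB·ACC·CD·CD·DBB·DBB·CD·DBB·DBB·CD·DBB·DBB·DBB·BA
    A ↦ BA
    B ↦ DBB
    C ↦ ACC
    D ↦ CD

A->BA, B->DBB, C->ACC, D->CD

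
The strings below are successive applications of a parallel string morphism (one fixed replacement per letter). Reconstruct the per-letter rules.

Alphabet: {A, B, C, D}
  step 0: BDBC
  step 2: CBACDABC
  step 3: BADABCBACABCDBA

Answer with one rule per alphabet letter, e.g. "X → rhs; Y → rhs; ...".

  step 2 ⇒ step 3: CBACDABC ⇒ BA·D·ABC·BA·C·ABC·D·BA
    A ↦ ABC
    B ↦ D
    C ↦ BA
    D ↦ C

A->ABC, B->D, C->BA, D->C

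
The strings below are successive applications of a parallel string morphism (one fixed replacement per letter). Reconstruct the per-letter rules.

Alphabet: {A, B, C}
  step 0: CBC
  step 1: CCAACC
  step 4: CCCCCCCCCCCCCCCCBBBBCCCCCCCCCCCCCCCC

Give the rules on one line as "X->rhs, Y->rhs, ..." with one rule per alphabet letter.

A->B, B->AA, C->CC

  step 0 ⇒ step 1: CBC ⇒ CC·AA·CC
    B ↦ AA
    C ↦ CC
    A ↦ B  (constrained at step 1)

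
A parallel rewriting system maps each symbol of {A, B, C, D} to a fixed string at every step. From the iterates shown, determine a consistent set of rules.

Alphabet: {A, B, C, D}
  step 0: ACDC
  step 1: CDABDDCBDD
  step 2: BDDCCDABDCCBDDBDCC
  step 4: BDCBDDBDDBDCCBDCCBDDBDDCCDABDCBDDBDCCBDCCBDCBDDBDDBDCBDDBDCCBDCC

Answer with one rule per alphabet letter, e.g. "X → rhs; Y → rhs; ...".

  step 1 ⇒ step 2: CDABDDCBDD ⇒ BDD·C·CDA·BD·C·C·BDD·BD·C·C
    A ↦ CDA
    B ↦ BD
    C ↦ BDD
    D ↦ C

A->CDA, B->BD, C->BDD, D->C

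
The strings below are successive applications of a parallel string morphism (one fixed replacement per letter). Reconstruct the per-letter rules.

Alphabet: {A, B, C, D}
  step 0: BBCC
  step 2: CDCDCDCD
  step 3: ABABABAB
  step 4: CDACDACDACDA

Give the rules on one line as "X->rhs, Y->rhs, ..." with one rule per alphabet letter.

  step 3 ⇒ step 4: ABABABAB ⇒ CD·A·CD·A·CD·A·CD·A
    A ↦ CD
    B ↦ A
  step 2 ⇒ step 3: CDCDCDCD ⇒ A·B·A·B·A·B·A·B
    C ↦ A
  step 2 ⇒ step 3: CDCDCDCD ⇒ A·B·A·B·A·B·A·B
    D ↦ B

A->CD, B->A, C->A, D->B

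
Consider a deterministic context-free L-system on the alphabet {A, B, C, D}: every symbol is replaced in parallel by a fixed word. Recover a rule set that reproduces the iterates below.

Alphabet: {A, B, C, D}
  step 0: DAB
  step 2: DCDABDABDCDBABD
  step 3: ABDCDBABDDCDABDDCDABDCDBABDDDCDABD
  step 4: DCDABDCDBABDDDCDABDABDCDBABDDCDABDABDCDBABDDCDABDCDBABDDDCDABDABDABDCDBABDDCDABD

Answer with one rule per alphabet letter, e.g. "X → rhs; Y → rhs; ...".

A->DC, B->D, C->CDB, D->ABD

  step 3 ⇒ step 4: ABDCDBABDDCDABDDCDABDCDBABDDDCDABD ⇒ DC·D·ABD·CDB·ABD·D·DC·D·ABD·ABD·CDB·ABD·DC·D·ABD·ABD·CDB·ABD·DC·D·ABD·CDB·ABD·D·DC·D·ABD·ABD·ABD·CDB·ABD·DC·D·ABD
    A ↦ DC
    B ↦ D
    C ↦ CDB
    D ↦ ABD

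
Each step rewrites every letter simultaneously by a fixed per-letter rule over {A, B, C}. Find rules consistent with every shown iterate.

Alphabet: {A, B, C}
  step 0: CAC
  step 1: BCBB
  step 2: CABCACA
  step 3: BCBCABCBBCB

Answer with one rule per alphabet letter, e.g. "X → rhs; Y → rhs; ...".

  step 2 ⇒ step 3: CABCACA ⇒ B·CB·CA·B·CB·B·CB
    A ↦ CB
    B ↦ CA
    C ↦ B

A->CB, B->CA, C->B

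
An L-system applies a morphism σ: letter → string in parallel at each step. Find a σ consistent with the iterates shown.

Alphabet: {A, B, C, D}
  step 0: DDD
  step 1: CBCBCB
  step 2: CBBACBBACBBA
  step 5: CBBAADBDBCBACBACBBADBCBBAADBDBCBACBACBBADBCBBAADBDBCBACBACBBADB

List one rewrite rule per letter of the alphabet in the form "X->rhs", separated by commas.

  step 1 ⇒ step 2: CBCBCB ⇒ CBB·A·CBB·A·CBB·A
    B ↦ A
    C ↦ CBB
    A ↦ DB  (constrained at step 2)
  step 0 ⇒ step 1: DDD ⇒ CB·CB·CB
    D ↦ CB

A->DB, B->A, C->CBB, D->CB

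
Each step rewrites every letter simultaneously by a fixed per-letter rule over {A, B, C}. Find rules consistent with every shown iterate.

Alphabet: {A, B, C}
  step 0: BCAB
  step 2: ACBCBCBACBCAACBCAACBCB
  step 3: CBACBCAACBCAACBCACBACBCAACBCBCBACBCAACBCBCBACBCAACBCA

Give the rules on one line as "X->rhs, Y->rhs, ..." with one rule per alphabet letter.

  step 2 ⇒ step 3: ACBCBCBACBCAACBCAACBCB ⇒ CB·ACB·CA·ACB·CA·ACB·CA·CB·ACB·CA·ACB·CB·CB·ACB·CA·ACB·CB·CB·ACB·CA·ACB·CA
    A ↦ CB
    B ↦ CA
    C ↦ ACB

A->CB, B->CA, C->ACB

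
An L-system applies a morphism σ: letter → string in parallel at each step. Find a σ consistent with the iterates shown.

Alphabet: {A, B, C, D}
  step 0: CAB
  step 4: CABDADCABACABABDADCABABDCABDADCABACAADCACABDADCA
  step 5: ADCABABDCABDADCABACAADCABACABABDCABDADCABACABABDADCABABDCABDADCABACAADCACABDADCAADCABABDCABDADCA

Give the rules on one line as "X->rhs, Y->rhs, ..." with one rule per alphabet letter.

  step 4 ⇒ step 5: CABDADCABACABABDADCABABDCABDADCABACAADCACABDADCA ⇒ AD·CA·BA·BD·CA·BD·AD·CA·BA·CA·AD·CA·BA·CA·BA·BD·CA·BD·AD·CA·BA·CA·BA·BD·AD·CA·BA·BD·CA·BD·AD·CA·BA·CA·AD·CA·CA·BD·AD·CA·AD·CA·BA·BD·CA·BD·AD·CA
    A ↦ CA
    B ↦ BA
    C ↦ AD
    D ↦ BD

A->CA, B->BA, C->AD, D->BD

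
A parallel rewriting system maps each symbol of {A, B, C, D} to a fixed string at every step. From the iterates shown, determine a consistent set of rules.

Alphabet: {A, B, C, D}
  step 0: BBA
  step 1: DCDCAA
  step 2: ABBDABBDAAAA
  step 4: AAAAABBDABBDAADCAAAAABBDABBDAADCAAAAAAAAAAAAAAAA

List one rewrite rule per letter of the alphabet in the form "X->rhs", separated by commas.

  step 1 ⇒ step 2: DCDCAA ⇒ AB·BD·AB·BD·AA·AA
    A ↦ AA
    C ↦ BD
    D ↦ AB
  step 0 ⇒ step 1: BBA ⇒ DC·DC·AA
    B ↦ DC

A->AA, B->DC, C->BD, D->AB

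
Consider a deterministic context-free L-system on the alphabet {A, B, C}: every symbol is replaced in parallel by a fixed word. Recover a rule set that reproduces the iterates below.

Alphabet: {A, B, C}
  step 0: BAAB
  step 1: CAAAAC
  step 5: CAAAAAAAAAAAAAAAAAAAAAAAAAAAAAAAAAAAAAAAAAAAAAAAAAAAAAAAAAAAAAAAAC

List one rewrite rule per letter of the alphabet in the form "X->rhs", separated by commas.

  step 0 ⇒ step 1: BAAB ⇒ C·AA·AA·C
    A ↦ AA
    B ↦ C
    C ↦ B  (constrained at step 1)

A->AA, B->C, C->B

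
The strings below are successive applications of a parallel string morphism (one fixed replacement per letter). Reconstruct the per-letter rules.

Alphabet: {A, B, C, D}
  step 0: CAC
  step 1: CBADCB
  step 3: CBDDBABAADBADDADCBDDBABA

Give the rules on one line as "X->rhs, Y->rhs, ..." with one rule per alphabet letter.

A->AD, B->DD, C->CB, D->BA

  step 0 ⇒ step 1: CAC ⇒ CB·AD·CB
    A ↦ AD
    C ↦ CB
    B ↦ DD  (constrained at step 1)
    D ↦ BA  (constrained at step 1)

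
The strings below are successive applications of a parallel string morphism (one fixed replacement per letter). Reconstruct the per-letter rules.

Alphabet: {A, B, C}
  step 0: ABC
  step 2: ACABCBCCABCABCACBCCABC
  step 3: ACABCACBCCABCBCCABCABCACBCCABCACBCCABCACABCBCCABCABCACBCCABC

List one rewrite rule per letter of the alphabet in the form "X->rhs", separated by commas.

A->AC, B->BCC, C->ABC

  step 2 ⇒ step 3: ACABCBCCABCABCACBCCABC ⇒ AC·ABC·AC·BCC·ABC·BCC·ABC·ABC·AC·BCC·ABC·AC·BCC·ABC·AC·ABC·BCC·ABC·ABC·AC·BCC·ABC
    A ↦ AC
    B ↦ BCC
    C ↦ ABC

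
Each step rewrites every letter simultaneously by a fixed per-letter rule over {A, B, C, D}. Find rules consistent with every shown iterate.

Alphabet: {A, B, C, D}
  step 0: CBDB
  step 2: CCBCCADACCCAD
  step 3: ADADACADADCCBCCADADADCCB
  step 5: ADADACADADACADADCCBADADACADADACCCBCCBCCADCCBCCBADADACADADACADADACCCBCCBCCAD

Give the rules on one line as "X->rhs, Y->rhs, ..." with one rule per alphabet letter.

  step 2 ⇒ step 3: CCBCCADACCCAD ⇒ AD·AD·AC·AD·AD·CC·B·CC·AD·AD·AD·CC·B
    A ↦ CC
    B ↦ AC
    C ↦ AD
    D ↦ B

A->CC, B->AC, C->AD, D->B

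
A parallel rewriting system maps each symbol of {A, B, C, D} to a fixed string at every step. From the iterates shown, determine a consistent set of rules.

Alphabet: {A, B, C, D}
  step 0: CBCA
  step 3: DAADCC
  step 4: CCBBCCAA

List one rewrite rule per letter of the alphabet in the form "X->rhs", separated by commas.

  step 3 ⇒ step 4: DAADCC ⇒ CC·B·B·CC·A·A
    A ↦ B
    C ↦ A
    D ↦ CC
    B ↦ D  (constrained at step 0)

A->B, B->D, C->A, D->CC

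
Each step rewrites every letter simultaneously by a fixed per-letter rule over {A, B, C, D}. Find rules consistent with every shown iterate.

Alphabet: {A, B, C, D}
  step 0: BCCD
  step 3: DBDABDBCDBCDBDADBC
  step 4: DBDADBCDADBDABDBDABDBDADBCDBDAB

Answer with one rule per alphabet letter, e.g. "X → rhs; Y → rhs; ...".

  step 3 ⇒ step 4: DBDABDBCDBCDBDADBC ⇒ DB·DA·DB·C·DA·DB·DA·B·DB·DA·B·DB·DA·DB·C·DB·DA·B
    A ↦ C
    B ↦ DA
    C ↦ B
    D ↦ DB

A->C, B->DA, C->B, D->DB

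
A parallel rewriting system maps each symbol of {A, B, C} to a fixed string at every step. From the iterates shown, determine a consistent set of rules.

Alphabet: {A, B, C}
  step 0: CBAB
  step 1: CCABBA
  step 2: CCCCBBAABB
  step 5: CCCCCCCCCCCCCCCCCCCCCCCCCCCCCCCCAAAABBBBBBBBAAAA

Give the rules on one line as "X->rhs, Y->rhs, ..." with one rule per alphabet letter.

A->BB, B->A, C->CC

  step 1 ⇒ step 2: CCABBA ⇒ CC·CC·BB·A·A·BB
    A ↦ BB
    B ↦ A
    C ↦ CC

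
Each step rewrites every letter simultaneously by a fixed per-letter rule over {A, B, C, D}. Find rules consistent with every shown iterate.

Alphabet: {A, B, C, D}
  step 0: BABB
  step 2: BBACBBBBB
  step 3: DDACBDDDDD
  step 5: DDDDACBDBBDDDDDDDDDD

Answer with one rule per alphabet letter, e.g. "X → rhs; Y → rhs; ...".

  step 2 ⇒ step 3: BBACBBBBB ⇒ D·D·AC·B·D·D·D·D·D
    A ↦ AC
    B ↦ D
    C ↦ B
    D ↦ BB  (constrained at step 3)

A->AC, B->D, C->B, D->BB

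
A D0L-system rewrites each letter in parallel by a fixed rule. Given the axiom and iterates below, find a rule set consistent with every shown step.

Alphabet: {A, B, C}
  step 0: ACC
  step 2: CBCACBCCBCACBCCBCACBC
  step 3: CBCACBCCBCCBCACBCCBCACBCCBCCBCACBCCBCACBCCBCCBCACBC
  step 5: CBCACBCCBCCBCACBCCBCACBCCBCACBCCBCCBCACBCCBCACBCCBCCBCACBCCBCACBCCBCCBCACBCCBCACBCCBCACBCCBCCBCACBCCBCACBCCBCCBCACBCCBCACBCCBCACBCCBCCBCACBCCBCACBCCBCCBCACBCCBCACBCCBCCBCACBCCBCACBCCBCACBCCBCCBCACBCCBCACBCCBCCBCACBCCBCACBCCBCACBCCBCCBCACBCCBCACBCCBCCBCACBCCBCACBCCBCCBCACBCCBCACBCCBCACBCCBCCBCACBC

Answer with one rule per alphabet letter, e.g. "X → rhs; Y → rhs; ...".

A->CBC, B->A, C->CBC

  step 2 ⇒ step 3: CBCACBCCBCACBCCBCACBC ⇒ CBC·A·CBC·CBC·CBC·A·CBC·CBC·A·CBC·CBC·CBC·A·CBC·CBC·A·CBC·CBC·CBC·A·CBC
    A ↦ CBC
    B ↦ A
    C ↦ CBC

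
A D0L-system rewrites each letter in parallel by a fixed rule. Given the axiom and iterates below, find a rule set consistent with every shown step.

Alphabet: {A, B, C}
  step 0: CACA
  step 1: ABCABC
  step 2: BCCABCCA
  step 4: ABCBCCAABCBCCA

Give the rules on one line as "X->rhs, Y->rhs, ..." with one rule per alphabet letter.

A->BC, B->C, C->A

  step 1 ⇒ step 2: ABCABC ⇒ BC·C·A·BC·C·A
    A ↦ BC
    B ↦ C
    C ↦ A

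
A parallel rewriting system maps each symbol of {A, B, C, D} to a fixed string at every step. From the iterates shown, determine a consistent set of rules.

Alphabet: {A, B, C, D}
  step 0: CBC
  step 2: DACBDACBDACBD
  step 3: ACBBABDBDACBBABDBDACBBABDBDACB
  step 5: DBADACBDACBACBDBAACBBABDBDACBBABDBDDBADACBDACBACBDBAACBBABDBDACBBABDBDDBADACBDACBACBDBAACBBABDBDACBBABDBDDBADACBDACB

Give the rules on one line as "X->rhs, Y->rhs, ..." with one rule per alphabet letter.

  step 2 ⇒ step 3: DACBDACBDACBD ⇒ ACB·BA·BDB·D·ACB·BA·BDB·D·ACB·BA·BDB·D·ACB
    A ↦ BA
    B ↦ D
    C ↦ BDB
    D ↦ ACB

A->BA, B->D, C->BDB, D->ACB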